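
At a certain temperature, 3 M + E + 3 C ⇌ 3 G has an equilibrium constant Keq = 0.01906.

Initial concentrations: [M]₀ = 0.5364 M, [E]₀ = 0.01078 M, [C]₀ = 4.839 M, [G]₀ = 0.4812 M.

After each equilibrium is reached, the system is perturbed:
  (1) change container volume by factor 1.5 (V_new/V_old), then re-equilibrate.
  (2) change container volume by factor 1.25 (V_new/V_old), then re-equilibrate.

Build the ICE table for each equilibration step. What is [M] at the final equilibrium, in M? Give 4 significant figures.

[M]_eq = 0.4266 M

Q₀ = 0.5911 vs Keq = 0.01906 ⇒ Q>K, reverse
Step 1:
                  M         E         C         G
  init       0.5364   0.01078     4.839    0.4812
  Δ          0.1374   0.04579    0.1374   -0.1374
  eq         0.6738   0.05657     4.976    0.3438
  solve Keq expr → x = -0.04579; check Q = 0.01906
Then change container volume by factor 1.5 (V_new/V_old).
Step 2:
                  M         E         C         G
  init       0.4492   0.03771     3.318    0.2292
  Δ         0.05522   0.01841   0.05522  -0.05522
  eq         0.5044   0.05612     3.373     0.174
  solve Keq expr → x = -0.01841; check Q = 0.01906
Then change container volume by factor 1.25 (V_new/V_old).
Step 3:
                  M         E         C         G
  init       0.4035    0.0449     2.698    0.1392
  Δ         0.02303  0.007678   0.02303  -0.02303
  eq         0.4266   0.05258     2.721    0.1162
  solve Keq expr → x = -0.007678; check Q = 0.01906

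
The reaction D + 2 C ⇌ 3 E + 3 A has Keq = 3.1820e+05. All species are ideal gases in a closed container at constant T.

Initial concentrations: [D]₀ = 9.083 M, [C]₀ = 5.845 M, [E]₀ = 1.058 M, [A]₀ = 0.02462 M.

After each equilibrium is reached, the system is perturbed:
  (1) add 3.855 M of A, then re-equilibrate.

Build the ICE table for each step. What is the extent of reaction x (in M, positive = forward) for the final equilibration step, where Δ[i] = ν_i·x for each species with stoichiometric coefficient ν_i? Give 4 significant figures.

x = -0.1303 M

Q₀ = 5.6954e-08 vs Keq = 3.1820e+05 ⇒ Q<K, forward
Step 1:
                   D          C          E          A
  init         9.083      5.845      1.058    0.02462
  Δ           -2.698     -5.396      8.094      8.094
  eq           6.385     0.4493      9.152      8.118
  solve Keq expr → x = 2.698; check Q = 3.1820e+05
Then add 3.855 M of A.
Step 2:
                   D          C          E          A
  init         6.385     0.4493      9.152      11.97
  Δ           0.1303     0.2606    -0.3909    -0.3909
  eq           6.515     0.7099      8.761      11.58
  solve Keq expr → x = -0.1303; check Q = 3.1820e+05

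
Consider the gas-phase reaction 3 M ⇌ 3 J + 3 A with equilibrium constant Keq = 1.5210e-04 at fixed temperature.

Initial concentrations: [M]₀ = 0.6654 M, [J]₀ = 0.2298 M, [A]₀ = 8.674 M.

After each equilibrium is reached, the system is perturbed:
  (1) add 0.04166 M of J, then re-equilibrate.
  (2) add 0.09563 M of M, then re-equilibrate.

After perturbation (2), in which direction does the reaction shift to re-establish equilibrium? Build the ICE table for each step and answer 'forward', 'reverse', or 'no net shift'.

Direction: forward

Q₀ = 26.88 vs Keq = 1.5210e-04 ⇒ Q>K, reverse
Step 1:
                  M         J         A
  init       0.6654    0.2298     8.674
  Δ          0.2242   -0.2242   -0.2242
  eq         0.8896   0.00562      8.45
  solve Keq expr → x = -0.07473; check Q = 1.5210e-04
Then add 0.04166 M of J.
Step 2:
                  M         J         A
  init       0.8896   0.04728      8.45
  Δ         0.04137  -0.04137  -0.04137
  eq          0.931   0.00591     8.408
  solve Keq expr → x = -0.01379; check Q = 1.5210e-04
Then add 0.09563 M of M.
Step 3:
                  M         J         A
  init        1.027   0.00591     8.408
  Δ       -6.0280e-04 6.0280e-04 6.0280e-04
  eq          1.026  0.006513     8.409
  solve Keq expr → x = 2.0093e-04; check Q = 1.5210e-04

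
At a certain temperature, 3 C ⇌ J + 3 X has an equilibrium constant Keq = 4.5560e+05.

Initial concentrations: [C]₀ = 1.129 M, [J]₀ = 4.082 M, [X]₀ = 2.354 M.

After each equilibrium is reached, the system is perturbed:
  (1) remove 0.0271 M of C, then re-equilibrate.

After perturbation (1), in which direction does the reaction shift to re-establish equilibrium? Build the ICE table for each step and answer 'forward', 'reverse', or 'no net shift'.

Direction: reverse

Q₀ = 37 vs Keq = 4.5560e+05 ⇒ Q<K, forward
Step 1:
                   C          J          X
  I            1.129      4.082      2.354
  C           -1.056     0.3521      1.056
  E          0.07281      4.434       3.41
  solve Keq expr → x = 0.3521; check Q = 4.5560e+05
Then remove 0.0271 M of C.
Step 2:
                   C          J          X
  I          0.04571      4.434       3.41
  C          0.02649  -0.008829   -0.02649
  E           0.0722      4.425      3.384
  solve Keq expr → x = -0.008829; check Q = 4.5560e+05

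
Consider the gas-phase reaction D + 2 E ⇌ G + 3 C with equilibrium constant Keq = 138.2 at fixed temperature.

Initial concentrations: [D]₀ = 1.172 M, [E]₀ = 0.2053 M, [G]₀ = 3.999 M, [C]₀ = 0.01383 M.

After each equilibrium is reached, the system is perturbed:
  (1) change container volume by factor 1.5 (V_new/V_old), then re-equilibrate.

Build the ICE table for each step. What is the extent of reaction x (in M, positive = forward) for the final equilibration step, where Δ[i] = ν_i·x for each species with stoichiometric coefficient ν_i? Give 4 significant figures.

x = 0.001311 M

Q₀ = 2.1415e-04 vs Keq = 138.2 ⇒ Q<K, forward
Step 1:
                    D           E           G           C
  Initial       1.172      0.2053       3.999     0.01383
  Change     -0.09012     -0.1802     0.09012      0.2704
  Equil         1.082     0.02506       4.089      0.2842
  solve Keq expr → x = 0.09012; check Q = 138.2
Then change container volume by factor 1.5 (V_new/V_old).
Step 2:
                    D           E           G           C
  Initial      0.7213      0.0167       2.726      0.1895
  Change    -0.001311   -0.002622    0.001311    0.003933
  Equil        0.7199     0.01408       2.727      0.1934
  solve Keq expr → x = 0.001311; check Q = 138.2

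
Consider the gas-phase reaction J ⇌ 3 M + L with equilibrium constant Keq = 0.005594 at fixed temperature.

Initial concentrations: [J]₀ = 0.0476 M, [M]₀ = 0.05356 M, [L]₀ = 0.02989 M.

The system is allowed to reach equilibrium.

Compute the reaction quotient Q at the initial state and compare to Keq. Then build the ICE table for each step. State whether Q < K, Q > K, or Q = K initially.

Q₀ = 9.6481e-05 vs Keq = 0.005594 ⇒ Q<K, forward
Step 1:
                    J           M           L
  init         0.0476     0.05356     0.02989
  Δ          -0.02561     0.07683     0.02561
  eq          0.02199      0.1304      0.0555
  solve Keq expr → x = 0.02561; check Q = 0.005594

Q₀ = 9.6481e-05; Q < K (proceeds forward)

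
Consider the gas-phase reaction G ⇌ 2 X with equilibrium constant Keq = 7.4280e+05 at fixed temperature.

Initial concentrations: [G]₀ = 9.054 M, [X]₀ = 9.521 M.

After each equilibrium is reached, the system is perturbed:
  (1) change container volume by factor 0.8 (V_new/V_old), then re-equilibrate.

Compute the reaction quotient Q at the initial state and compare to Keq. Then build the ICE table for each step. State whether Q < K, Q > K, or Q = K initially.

Q₀ = 10.01 vs Keq = 7.4280e+05 ⇒ Q<K, forward
Step 1:
                   G          X
  init         9.054      9.521
  Δ           -9.053      18.11
  eq        0.001028      27.63
  solve Keq expr → x = 9.053; check Q = 7.4280e+05
Then change container volume by factor 0.8 (V_new/V_old).
Step 2:
                   G          X
  init      0.001284      34.53
  Δ       3.2104e-04 -6.4209e-04
  eq        0.001605      34.53
  solve Keq expr → x = -3.2104e-04; check Q = 7.4280e+05

Q₀ = 10.01; Q < K (proceeds forward)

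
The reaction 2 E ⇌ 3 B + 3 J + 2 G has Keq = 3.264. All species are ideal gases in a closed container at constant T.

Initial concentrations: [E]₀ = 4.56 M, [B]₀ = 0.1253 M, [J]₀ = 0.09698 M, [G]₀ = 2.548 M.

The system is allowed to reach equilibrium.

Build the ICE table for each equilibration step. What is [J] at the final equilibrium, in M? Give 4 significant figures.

[J]_eq = 1.258 M

Q₀ = 5.6023e-07 vs Keq = 3.264 ⇒ Q<K, forward
Step 1:
                   E          B          J          G
  Initial       4.56     0.1253    0.09698      2.548
  Change     -0.7741      1.161      1.161     0.7741
  Equil        3.786      1.286      1.258      3.322
  solve Keq expr → x = 0.387; check Q = 3.264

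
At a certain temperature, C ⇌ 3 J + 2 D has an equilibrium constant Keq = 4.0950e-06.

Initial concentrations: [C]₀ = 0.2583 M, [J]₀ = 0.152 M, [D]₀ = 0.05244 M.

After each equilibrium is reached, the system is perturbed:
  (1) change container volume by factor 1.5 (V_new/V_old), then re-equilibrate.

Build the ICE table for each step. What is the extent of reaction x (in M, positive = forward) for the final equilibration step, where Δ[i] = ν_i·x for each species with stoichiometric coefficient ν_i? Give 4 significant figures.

x = 0.005737 M

Q₀ = 3.7388e-05 vs Keq = 4.0950e-06 ⇒ Q>K, reverse
Step 1:
                  C         J         D
  I          0.2583     0.152   0.05244
  C         0.01258  -0.03775  -0.02517
  E          0.2709    0.1142   0.02727
  solve Keq expr → x = -0.01258; check Q = 4.0950e-06
Then change container volume by factor 1.5 (V_new/V_old).
Step 2:
                  C         J         D
  I          0.1806   0.07617   0.01818
  C       -0.005737   0.01721   0.01147
  E          0.1749   0.09338   0.02966
  solve Keq expr → x = 0.005737; check Q = 4.0950e-06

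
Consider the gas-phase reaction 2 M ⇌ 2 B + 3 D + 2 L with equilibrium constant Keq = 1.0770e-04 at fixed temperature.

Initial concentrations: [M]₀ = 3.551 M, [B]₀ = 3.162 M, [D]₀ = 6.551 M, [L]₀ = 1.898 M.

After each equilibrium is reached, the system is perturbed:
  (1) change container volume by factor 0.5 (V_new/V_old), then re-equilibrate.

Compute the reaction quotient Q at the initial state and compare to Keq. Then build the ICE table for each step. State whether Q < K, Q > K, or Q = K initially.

Q₀ = 803 vs Keq = 1.0770e-04 ⇒ Q>K, reverse
Step 1:
                   M          B          D          L
  I            3.551      3.162      6.551      1.898
  C            1.892     -1.892     -2.838     -1.892
  E            5.443       1.27      3.713   0.006215
  solve Keq expr → x = -0.9459; check Q = 1.0770e-04
Then change container volume by factor 0.5 (V_new/V_old).
Step 2:
                   M          B          D          L
  I            10.89       2.54      7.427    0.01243
  C          0.01021   -0.01021   -0.01532   -0.01021
  E             10.9       2.53      7.411   0.002215
  solve Keq expr → x = -0.005107; check Q = 1.0770e-04

Q₀ = 803; Q > K (proceeds reverse)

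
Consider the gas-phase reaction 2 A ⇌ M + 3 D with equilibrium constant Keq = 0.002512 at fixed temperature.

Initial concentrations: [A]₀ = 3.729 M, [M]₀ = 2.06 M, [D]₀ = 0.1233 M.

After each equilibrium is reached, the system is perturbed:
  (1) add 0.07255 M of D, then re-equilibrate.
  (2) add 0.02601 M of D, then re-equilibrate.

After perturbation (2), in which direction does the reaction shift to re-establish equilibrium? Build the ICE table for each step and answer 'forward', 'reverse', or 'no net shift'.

Q₀ = 2.7770e-04 vs Keq = 0.002512 ⇒ Q<K, forward
Step 1:
                    A           M           D
  init          3.729        2.06      0.1233
  Δ           -0.0853     0.04265       0.128
  eq            3.644       2.103      0.2513
  solve Keq expr → x = 0.04265; check Q = 0.002512
Then add 0.07255 M of D.
Step 2:
                    A           M           D
  init          3.644       2.103      0.3238
  Δ           0.04633    -0.02316    -0.06949
  eq             3.69       2.079      0.2543
  solve Keq expr → x = -0.02316; check Q = 0.002512
Then add 0.02601 M of D.
Step 3:
                    A           M           D
  init           3.69       2.079      0.2803
  Δ            0.0166   -0.008302    -0.02491
  eq            3.707       2.071      0.2554
  solve Keq expr → x = -0.008302; check Q = 0.002512

Direction: reverse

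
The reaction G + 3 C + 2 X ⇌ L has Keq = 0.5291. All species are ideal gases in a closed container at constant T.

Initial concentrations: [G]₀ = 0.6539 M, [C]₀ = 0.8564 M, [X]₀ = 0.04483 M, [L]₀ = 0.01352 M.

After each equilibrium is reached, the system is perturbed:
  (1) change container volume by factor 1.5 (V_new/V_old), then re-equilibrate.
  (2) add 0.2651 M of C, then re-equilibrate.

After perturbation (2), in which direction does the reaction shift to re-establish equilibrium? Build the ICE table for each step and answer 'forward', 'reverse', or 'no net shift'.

Direction: forward

Q₀ = 16.38 vs Keq = 0.5291 ⇒ Q>K, reverse
Step 1:
                    G           C           X           L
  init         0.6539      0.8564     0.04483     0.01352
  Δ           0.01231     0.03692     0.02462    -0.01231
  eq           0.6662      0.8933     0.06945    0.001212
  solve Keq expr → x = -0.01231; check Q = 0.5291
Then change container volume by factor 1.5 (V_new/V_old).
Step 2:
                    G           C           X           L
  init         0.4441      0.5955      0.0463  8.0794e-04
  Δ        6.9371e-04    0.002081    0.001387 -6.9371e-04
  eq           0.4448      0.5976     0.04768  1.1423e-04
  solve Keq expr → x = -6.9371e-04; check Q = 0.5291
Then add 0.2651 M of C.
Step 3:
                    G           C           X           L
  init         0.4448      0.8627     0.04768  1.1423e-04
  Δ       -2.2210e-04 -6.6630e-04 -4.4420e-04  2.2210e-04
  eq           0.4446      0.8621     0.04724  3.3633e-04
  solve Keq expr → x = 2.2210e-04; check Q = 0.5291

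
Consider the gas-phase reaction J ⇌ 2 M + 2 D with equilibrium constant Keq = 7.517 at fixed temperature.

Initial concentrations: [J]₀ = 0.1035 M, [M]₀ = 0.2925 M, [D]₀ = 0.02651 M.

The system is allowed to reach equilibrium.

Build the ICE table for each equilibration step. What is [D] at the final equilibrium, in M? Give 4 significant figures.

Q₀ = 5.8094e-04 vs Keq = 7.517 ⇒ Q<K, forward
Step 1:
                   J          M          D
  I           0.1035     0.2925    0.02651
  C          -0.1018     0.2035     0.2035
  E         0.001732      0.496       0.23
  solve Keq expr → x = 0.1018; check Q = 7.517

[D]_eq = 0.23 M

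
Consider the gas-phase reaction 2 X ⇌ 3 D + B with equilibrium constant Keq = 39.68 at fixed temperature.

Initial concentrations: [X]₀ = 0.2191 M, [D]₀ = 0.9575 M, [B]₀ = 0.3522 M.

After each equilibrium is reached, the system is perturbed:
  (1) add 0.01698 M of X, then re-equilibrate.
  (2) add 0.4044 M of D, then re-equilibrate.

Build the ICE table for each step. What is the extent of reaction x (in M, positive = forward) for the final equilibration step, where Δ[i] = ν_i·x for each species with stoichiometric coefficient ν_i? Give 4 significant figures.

Q₀ = 6.441 vs Keq = 39.68 ⇒ Q<K, forward
Step 1:
                  X         D         B
  init       0.2191    0.9575    0.3522
  Δ         -0.1013     0.152   0.05067
  eq         0.1178      1.11    0.4029
  solve Keq expr → x = 0.05067; check Q = 39.68
Then add 0.01698 M of X.
Step 2:
                  X         D         B
  init       0.1347      1.11    0.4029
  Δ        -0.01292   0.01938  0.006459
  eq         0.1218     1.129    0.4093
  solve Keq expr → x = 0.006459; check Q = 39.68
Then add 0.4044 M of D.
Step 3:
                  X         D         B
  init       0.1218     1.533    0.4093
  Δ         0.05108  -0.07662  -0.02554
  eq         0.1729     1.457    0.3838
  solve Keq expr → x = -0.02554; check Q = 39.68

x = -0.02554 M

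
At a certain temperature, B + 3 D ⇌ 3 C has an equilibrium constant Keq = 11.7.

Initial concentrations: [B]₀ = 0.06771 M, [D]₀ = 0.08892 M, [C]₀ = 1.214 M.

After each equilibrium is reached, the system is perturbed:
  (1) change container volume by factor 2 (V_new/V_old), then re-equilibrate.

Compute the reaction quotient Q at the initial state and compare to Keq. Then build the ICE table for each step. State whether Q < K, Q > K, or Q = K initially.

Q₀ = 3.7584e+04 vs Keq = 11.7 ⇒ Q>K, reverse
Step 1:
                   B          D          C
  init       0.06771    0.08892      1.214
  Δ           0.1534     0.4602    -0.4602
  eq          0.2211     0.5491     0.7538
  solve Keq expr → x = -0.1534; check Q = 11.7
Then change container volume by factor 2 (V_new/V_old).
Step 2:
                   B          D          C
  init        0.1106     0.2746     0.3769
  Δ          0.01073    0.03219   -0.03219
  eq          0.1213     0.3068     0.3447
  solve Keq expr → x = -0.01073; check Q = 11.7

Q₀ = 3.7584e+04; Q > K (proceeds reverse)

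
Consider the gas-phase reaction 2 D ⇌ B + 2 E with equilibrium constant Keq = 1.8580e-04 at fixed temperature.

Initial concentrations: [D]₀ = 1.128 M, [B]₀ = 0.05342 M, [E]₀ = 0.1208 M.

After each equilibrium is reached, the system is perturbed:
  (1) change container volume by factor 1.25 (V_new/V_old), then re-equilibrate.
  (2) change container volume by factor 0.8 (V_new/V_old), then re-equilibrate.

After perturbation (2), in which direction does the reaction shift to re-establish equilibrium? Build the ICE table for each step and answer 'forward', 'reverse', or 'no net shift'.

Q₀ = 6.1266e-04 vs Keq = 1.8580e-04 ⇒ Q>K, reverse
Step 1:
                  D         B         E
  init        1.128   0.05342    0.1208
  Δ          0.0363  -0.01815   -0.0363
  eq          1.164   0.03527    0.0845
  solve Keq expr → x = -0.01815; check Q = 1.8580e-04
Then change container volume by factor 1.25 (V_new/V_old).
Step 2:
                  D         B         E
  init       0.9314   0.02822    0.0676
  Δ        -0.00467  0.002335   0.00467
  eq         0.9268   0.03055   0.07227
  solve Keq expr → x = 0.002335; check Q = 1.8580e-04
Then change container volume by factor 0.8 (V_new/V_old).
Step 3:
                  D         B         E
  init        1.158   0.03819   0.09034
  Δ        0.005837 -0.002919 -0.005837
  eq          1.164   0.03527    0.0845
  solve Keq expr → x = -0.002919; check Q = 1.8580e-04

Direction: reverse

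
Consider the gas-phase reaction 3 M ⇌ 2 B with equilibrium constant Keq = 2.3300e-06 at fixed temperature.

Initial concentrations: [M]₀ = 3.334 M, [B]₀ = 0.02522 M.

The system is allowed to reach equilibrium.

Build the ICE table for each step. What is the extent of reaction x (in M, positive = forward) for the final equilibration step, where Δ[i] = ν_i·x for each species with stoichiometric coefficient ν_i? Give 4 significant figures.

x = -0.007914 M

Q₀ = 1.7163e-05 vs Keq = 2.3300e-06 ⇒ Q>K, reverse
Step 1:
                    M           B
  I             3.334     0.02522
  C           0.02374    -0.01583
  E             3.358    0.009392
  solve Keq expr → x = -0.007914; check Q = 2.3300e-06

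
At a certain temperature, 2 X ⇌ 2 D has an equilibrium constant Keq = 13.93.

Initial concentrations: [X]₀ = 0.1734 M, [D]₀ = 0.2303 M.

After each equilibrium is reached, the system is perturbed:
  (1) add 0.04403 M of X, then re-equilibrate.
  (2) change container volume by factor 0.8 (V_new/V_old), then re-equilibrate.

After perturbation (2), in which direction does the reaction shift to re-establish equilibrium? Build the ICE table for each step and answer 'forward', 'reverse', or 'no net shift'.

Q₀ = 1.764 vs Keq = 13.93 ⇒ Q<K, forward
Step 1:
                    X           D
  I            0.1734      0.2303
  C          -0.08809     0.08809
  E           0.08531      0.3184
  solve Keq expr → x = 0.04405; check Q = 13.93
Then add 0.04403 M of X.
Step 2:
                    X           D
  I            0.1293      0.3184
  C          -0.03473     0.03473
  E           0.09461      0.3531
  solve Keq expr → x = 0.01736; check Q = 13.93
Then change container volume by factor 0.8 (V_new/V_old).
Step 3:
                    X           D
  I            0.1183      0.4414
  C                 0           0
  E            0.1183      0.4414
  solve Keq expr → x = 0; check Q = 13.93

Direction: no net shift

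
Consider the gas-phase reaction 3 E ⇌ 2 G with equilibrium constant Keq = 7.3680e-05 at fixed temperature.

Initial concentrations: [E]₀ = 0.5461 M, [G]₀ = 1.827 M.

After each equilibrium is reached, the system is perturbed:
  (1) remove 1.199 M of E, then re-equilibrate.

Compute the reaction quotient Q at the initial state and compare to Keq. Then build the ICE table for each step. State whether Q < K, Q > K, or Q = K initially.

Q₀ = 20.5 vs Keq = 7.3680e-05 ⇒ Q>K, reverse
Step 1:
                   E          G
  Initial     0.5461      1.827
  Change       2.666     -1.778
  Equil        3.212    0.04942
  solve Keq expr → x = -0.8888; check Q = 7.3680e-05
Then remove 1.199 M of E.
Step 2:
                   E          G
  Initial      2.013    0.04942
  Change     0.03635   -0.02423
  Equil         2.05    0.02519
  solve Keq expr → x = -0.01212; check Q = 7.3680e-05

Q₀ = 20.5; Q > K (proceeds reverse)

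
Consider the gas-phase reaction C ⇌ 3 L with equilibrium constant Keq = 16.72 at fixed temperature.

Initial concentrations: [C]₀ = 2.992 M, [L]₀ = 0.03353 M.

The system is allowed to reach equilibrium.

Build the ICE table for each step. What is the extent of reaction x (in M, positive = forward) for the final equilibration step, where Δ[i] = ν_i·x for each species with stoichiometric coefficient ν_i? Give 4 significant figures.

x = 1.052 M

Q₀ = 1.2599e-05 vs Keq = 16.72 ⇒ Q<K, forward
Step 1:
                    C           L
  I             2.992     0.03353
  C            -1.052       3.156
  E              1.94       3.189
  solve Keq expr → x = 1.052; check Q = 16.72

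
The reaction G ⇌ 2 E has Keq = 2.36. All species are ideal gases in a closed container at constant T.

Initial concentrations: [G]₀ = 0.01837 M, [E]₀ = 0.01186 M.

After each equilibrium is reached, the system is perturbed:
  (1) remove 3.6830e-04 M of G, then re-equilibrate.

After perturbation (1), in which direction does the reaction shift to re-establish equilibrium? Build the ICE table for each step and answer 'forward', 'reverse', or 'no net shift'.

Direction: reverse

Q₀ = 0.007657 vs Keq = 2.36 ⇒ Q<K, forward
Step 1:
                   G          E
  I          0.01837    0.01186
  C         -0.01744    0.03489
  E       9.2601e-04    0.04675
  solve Keq expr → x = 0.01744; check Q = 2.36
Then remove 3.6830e-04 M of G.
Step 2:
                   G          E
  I       5.5771e-04    0.04675
  C       3.4144e-04 -6.8289e-04
  E       8.9915e-04    0.04607
  solve Keq expr → x = -3.4144e-04; check Q = 2.36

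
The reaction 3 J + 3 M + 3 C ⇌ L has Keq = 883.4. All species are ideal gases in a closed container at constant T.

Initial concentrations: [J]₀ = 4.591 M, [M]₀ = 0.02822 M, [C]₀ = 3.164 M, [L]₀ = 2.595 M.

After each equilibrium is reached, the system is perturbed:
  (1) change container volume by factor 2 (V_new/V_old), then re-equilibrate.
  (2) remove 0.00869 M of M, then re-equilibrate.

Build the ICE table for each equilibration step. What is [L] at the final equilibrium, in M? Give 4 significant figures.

[L]_eq = 1.289 M

Q₀ = 37.67 vs Keq = 883.4 ⇒ Q<K, forward
Step 1:
                  J         M         C         L
  init        4.591   0.02822     3.164     2.595
  Δ        -0.01826  -0.01826  -0.01826  0.006085
  eq          4.573  0.009964     3.146     2.601
  solve Keq expr → x = 0.006085; check Q = 883.4
Then change container volume by factor 2 (V_new/V_old).
Step 2:
                  J         M         C         L
  init        2.286  0.004982     1.573     1.301
  Δ         0.02573   0.02573   0.02573 -0.008576
  eq          2.312   0.03071     1.599     1.292
  solve Keq expr → x = -0.008576; check Q = 883.4
Then remove 0.00869 M of M.
Step 3:
                  J         M         C         L
  init        2.312   0.02202     1.599     1.292
  Δ        0.008397  0.008397  0.008397 -0.002799
  eq           2.32   0.03042     1.607     1.289
  solve Keq expr → x = -0.002799; check Q = 883.4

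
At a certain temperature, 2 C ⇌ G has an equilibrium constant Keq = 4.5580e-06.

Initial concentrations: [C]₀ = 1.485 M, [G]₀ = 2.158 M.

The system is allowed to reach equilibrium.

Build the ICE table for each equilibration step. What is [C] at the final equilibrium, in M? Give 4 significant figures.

Q₀ = 0.9786 vs Keq = 4.5580e-06 ⇒ Q>K, reverse
Step 1:
                  C         G
  init        1.485     2.158
  Δ           4.316    -2.158
  eq          5.801 1.5337e-04
  solve Keq expr → x = -2.158; check Q = 4.5580e-06

[C]_eq = 5.801 M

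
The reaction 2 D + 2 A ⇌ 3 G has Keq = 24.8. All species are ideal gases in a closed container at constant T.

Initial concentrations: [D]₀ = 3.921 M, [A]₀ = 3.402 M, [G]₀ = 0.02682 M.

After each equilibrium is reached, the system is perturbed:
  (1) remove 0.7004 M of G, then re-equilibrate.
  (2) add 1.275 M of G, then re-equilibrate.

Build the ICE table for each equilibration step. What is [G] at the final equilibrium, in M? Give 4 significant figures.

Q₀ = 1.0842e-07 vs Keq = 24.8 ⇒ Q<K, forward
Step 1:
                  D         A         G
  I           3.921     3.402   0.02682
  C          -2.441    -2.441     3.661
  E            1.48     0.961     3.688
  solve Keq expr → x = 1.22; check Q = 24.8
Then remove 0.7004 M of G.
Step 2:
                  D         A         G
  I            1.48     0.961     2.988
  C         -0.1239   -0.1239    0.1858
  E           1.356    0.8372     3.174
  solve Keq expr → x = 0.06194; check Q = 24.8
Then add 1.275 M of G.
Step 3:
                  D         A         G
  I           1.356    0.8372     4.449
  C          0.2234    0.2234   -0.3352
  E            1.58     1.061     4.114
  solve Keq expr → x = -0.1117; check Q = 24.8

[G]_eq = 4.114 M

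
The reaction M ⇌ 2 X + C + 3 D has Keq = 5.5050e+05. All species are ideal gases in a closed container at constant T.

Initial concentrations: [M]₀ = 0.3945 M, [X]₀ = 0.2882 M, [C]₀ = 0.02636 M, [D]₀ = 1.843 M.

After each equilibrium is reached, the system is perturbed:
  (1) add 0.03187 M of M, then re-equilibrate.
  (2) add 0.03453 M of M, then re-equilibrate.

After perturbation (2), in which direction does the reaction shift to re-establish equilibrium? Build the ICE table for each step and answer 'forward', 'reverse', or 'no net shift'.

Q₀ = 0.03474 vs Keq = 5.5050e+05 ⇒ Q<K, forward
Step 1:
                   M          X          C          D
  Initial     0.3945     0.2882    0.02636      1.843
  Change     -0.3945      0.789     0.3945      1.183
  Equil   2.4587e-05      1.077     0.4208      3.026
  solve Keq expr → x = 0.3945; check Q = 5.5050e+05
Then add 0.03187 M of M.
Step 2:
                   M          X          C          D
  Initial    0.03189      1.077     0.4208      3.026
  Change    -0.03186    0.06372    0.03186    0.09559
  Equil   3.2571e-05      1.141     0.4527      3.122
  solve Keq expr → x = 0.03186; check Q = 5.5050e+05
Then add 0.03453 M of M.
Step 3:
                   M          X          C          D
  Initial    0.03456      1.141     0.4527      3.122
  Change    -0.03452    0.06904    0.03452     0.1036
  Equil   4.3480e-05       1.21     0.4872      3.226
  solve Keq expr → x = 0.03452; check Q = 5.5050e+05

Direction: forward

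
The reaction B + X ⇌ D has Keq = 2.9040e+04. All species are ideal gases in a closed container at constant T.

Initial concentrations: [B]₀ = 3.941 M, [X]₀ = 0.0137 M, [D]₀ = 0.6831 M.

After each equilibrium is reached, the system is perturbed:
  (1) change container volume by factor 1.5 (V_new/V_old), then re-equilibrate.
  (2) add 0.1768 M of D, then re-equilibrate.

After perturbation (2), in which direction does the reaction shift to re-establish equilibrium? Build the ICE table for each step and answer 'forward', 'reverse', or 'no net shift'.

Direction: reverse

Q₀ = 12.65 vs Keq = 2.9040e+04 ⇒ Q<K, forward
Step 1:
                   B          X          D
  I            3.941     0.0137     0.6831
  C         -0.01369   -0.01369    0.01369
  E            3.927 6.1096e-06     0.6968
  solve Keq expr → x = 0.01369; check Q = 2.9040e+04
Then change container volume by factor 1.5 (V_new/V_old).
Step 2:
                   B          X          D
  I            2.618 4.0731e-06     0.4645
  C       2.0365e-06 2.0365e-06 -2.0365e-06
  E            2.618 6.1096e-06     0.4645
  solve Keq expr → x = -2.0365e-06; check Q = 2.9040e+04
Then add 0.1768 M of D.
Step 3:
                   B          X          D
  I            2.618 6.1096e-06     0.6413
  C       2.3253e-06 2.3253e-06 -2.3253e-06
  E            2.618 8.4348e-06     0.6413
  solve Keq expr → x = -2.3253e-06; check Q = 2.9040e+04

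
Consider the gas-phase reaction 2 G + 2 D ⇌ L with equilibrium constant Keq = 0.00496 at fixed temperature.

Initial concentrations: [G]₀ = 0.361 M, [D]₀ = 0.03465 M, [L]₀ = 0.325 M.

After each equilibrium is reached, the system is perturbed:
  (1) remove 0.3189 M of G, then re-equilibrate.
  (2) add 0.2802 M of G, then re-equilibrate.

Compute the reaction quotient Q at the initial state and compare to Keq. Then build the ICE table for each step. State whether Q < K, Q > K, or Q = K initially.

Q₀ = 2077 vs Keq = 0.00496 ⇒ Q>K, reverse
Step 1:
                   G          D          L
  init         0.361    0.03465      0.325
  Δ           0.6454     0.6454    -0.3227
  eq           1.006       0.68   0.002323
  solve Keq expr → x = -0.3227; check Q = 0.00496
Then remove 0.3189 M of G.
Step 2:
                   G          D          L
  init        0.6875       0.68   0.002323
  Δ         0.002447   0.002447  -0.001223
  eq          0.6899     0.6825     0.0011
  solve Keq expr → x = -0.001223; check Q = 0.00496
Then add 0.2802 M of G.
Step 3:
                   G          D          L
  init        0.9701     0.6825     0.0011
  Δ        -0.002103  -0.002103   0.001052
  eq           0.968     0.6803   0.002151
  solve Keq expr → x = 0.001052; check Q = 0.00496

Q₀ = 2077; Q > K (proceeds reverse)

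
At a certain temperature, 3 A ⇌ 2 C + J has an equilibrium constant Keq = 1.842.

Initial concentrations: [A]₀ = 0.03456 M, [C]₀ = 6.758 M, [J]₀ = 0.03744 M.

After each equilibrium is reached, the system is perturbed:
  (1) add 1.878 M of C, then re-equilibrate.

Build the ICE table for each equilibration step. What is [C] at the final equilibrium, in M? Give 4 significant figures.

Q₀ = 4.1424e+04 vs Keq = 1.842 ⇒ Q>K, reverse
Step 1:
                  A         C         J
  init      0.03456     6.758   0.03744
  Δ          0.1119  -0.07462  -0.03731
  eq         0.1465     6.683 1.2964e-04
  solve Keq expr → x = -0.03731; check Q = 1.842
Then add 1.878 M of C.
Step 2:
                  A         C         J
  init       0.1465     8.561 1.2964e-04
  Δ       1.5117e-04 -1.0078e-04 -5.0389e-05
  eq         0.1466     8.561 7.9248e-05
  solve Keq expr → x = -5.0389e-05; check Q = 1.842

[C]_eq = 8.561 M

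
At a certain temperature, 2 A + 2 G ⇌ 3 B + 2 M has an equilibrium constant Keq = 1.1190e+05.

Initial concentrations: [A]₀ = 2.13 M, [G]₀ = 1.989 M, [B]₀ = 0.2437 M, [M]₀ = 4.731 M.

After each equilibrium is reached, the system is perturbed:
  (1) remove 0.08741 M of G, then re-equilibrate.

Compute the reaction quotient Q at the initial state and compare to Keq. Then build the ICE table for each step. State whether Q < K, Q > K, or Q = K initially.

Q₀ = 0.01805 vs Keq = 1.1190e+05 ⇒ Q<K, forward
Step 1:
                   A          G          B          M
  init          2.13      1.989     0.2437      4.731
  Δ           -1.745     -1.745      2.618      1.745
  eq          0.3847     0.2437      2.862      6.476
  solve Keq expr → x = 0.8727; check Q = 1.1190e+05
Then remove 0.08741 M of G.
Step 2:
                   A          G          B          M
  init        0.3847     0.1562      2.862      6.476
  Δ          0.04962    0.04962   -0.07443   -0.04962
  eq          0.4343     0.2059      2.787      6.427
  solve Keq expr → x = -0.02481; check Q = 1.1190e+05

Q₀ = 0.01805; Q < K (proceeds forward)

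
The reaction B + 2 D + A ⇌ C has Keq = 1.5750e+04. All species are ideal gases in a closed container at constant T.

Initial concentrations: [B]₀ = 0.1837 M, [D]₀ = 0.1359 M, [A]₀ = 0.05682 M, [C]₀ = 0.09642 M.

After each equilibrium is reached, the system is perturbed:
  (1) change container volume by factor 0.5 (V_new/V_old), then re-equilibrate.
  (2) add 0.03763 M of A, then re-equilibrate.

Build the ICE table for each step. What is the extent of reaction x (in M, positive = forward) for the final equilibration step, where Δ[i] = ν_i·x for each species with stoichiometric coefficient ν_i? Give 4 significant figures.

x = 0.01333 M

Q₀ = 500.2 vs Keq = 1.5750e+04 ⇒ Q<K, forward
Step 1:
                  B         D         A         C
  Initial    0.1837    0.1359   0.05682   0.09642
  Change   -0.03904  -0.07808  -0.03904   0.03904
  Equil      0.1447   0.05782   0.01778    0.1355
  solve Keq expr → x = 0.03904; check Q = 1.5750e+04
Then change container volume by factor 0.5 (V_new/V_old).
Step 2:
                  B         D         A         C
  Initial    0.2893    0.1156   0.03556    0.2709
  Change   -0.02201  -0.04401  -0.02201   0.02201
  Equil      0.2673   0.07164   0.01356    0.2929
  solve Keq expr → x = 0.02201; check Q = 1.5750e+04
Then add 0.03763 M of A.
Step 3:
                  B         D         A         C
  Initial    0.2673   0.07164   0.05119    0.2929
  Change   -0.01333  -0.02666  -0.01333   0.01333
  Equil       0.254   0.04497   0.03786    0.3063
  solve Keq expr → x = 0.01333; check Q = 1.5750e+04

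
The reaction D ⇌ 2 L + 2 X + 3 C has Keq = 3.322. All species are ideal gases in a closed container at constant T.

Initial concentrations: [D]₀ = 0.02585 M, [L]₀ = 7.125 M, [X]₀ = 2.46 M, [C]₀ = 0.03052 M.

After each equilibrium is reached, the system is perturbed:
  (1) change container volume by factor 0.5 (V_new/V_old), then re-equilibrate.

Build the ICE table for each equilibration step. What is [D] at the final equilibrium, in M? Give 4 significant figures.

[D]_eq = 0.06052 M

Q₀ = 0.3379 vs Keq = 3.322 ⇒ Q<K, forward
Step 1:
                   D          L          X          C
  Initial    0.02585      7.125       2.46    0.03052
  Change   -0.008711    0.01742    0.01742    0.02613
  Equil      0.01714      7.142      2.477    0.05665
  solve Keq expr → x = 0.008711; check Q = 3.322
Then change container volume by factor 0.5 (V_new/V_old).
Step 2:
                   D          L          X          C
  Initial    0.03428      14.28      4.955     0.1133
  Change     0.02625   -0.05249   -0.05249   -0.07874
  Equil      0.06052      14.23      4.902    0.03457
  solve Keq expr → x = -0.02625; check Q = 3.322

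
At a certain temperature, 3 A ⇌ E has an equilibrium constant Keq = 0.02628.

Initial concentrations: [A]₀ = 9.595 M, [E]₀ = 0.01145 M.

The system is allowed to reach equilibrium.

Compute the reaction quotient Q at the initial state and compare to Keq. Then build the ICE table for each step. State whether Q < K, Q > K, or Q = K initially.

Q₀ = 1.2962e-05; Q < K (proceeds forward)

Q₀ = 1.2962e-05 vs Keq = 0.02628 ⇒ Q<K, forward
Step 1:
                    A           E
  I             9.595     0.01145
  C            -5.476       1.825
  E             4.119       1.837
  solve Keq expr → x = 1.825; check Q = 0.02628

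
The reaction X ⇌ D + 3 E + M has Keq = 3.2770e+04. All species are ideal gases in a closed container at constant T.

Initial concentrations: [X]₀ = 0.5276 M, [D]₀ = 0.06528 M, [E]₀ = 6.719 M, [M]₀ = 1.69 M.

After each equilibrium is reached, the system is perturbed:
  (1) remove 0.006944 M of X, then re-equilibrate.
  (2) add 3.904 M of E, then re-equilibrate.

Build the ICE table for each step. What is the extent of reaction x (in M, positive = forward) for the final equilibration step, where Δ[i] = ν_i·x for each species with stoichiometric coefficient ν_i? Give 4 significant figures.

x = -0.03881 M

Q₀ = 63.43 vs Keq = 3.2770e+04 ⇒ Q<K, forward
Step 1:
                   X          D          E          M
  Initial     0.5276    0.06528      6.719       1.69
  Change     -0.5062     0.5062      1.519     0.5062
  Equil      0.02141     0.5715      8.238      2.196
  solve Keq expr → x = 0.5062; check Q = 3.2770e+04
Then remove 0.006944 M of X.
Step 2:
                   X          D          E          M
  Initial    0.01446     0.5715      8.238      2.196
  Change    0.006489  -0.006489   -0.01947  -0.006489
  Equil      0.02095      0.565      8.218       2.19
  solve Keq expr → x = -0.006489; check Q = 3.2770e+04
Then add 3.904 M of E.
Step 3:
                   X          D          E          M
  Initial    0.02095      0.565      12.12       2.19
  Change     0.03881   -0.03881    -0.1164   -0.03881
  Equil      0.05976     0.5262      12.01      2.151
  solve Keq expr → x = -0.03881; check Q = 3.2770e+04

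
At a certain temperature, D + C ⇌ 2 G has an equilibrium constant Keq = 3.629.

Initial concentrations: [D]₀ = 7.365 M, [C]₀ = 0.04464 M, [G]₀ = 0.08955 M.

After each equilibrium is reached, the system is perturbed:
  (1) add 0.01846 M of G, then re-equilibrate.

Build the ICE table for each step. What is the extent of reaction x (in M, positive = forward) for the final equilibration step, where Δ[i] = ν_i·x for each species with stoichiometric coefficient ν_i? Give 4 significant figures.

Q₀ = 0.02439 vs Keq = 3.629 ⇒ Q<K, forward
Step 1:
                  D         C         G
  init        7.365   0.04464   0.08955
  Δ        -0.04347  -0.04347   0.08694
  eq          7.322  0.001172    0.1765
  solve Keq expr → x = 0.04347; check Q = 3.629
Then add 0.01846 M of G.
Step 2:
                  D         C         G
  init        7.322  0.001172    0.1949
  Δ       2.5066e-04 2.5066e-04 -5.0133e-04
  eq          7.322  0.001423    0.1944
  solve Keq expr → x = -2.5066e-04; check Q = 3.629

x = -2.5066e-04 M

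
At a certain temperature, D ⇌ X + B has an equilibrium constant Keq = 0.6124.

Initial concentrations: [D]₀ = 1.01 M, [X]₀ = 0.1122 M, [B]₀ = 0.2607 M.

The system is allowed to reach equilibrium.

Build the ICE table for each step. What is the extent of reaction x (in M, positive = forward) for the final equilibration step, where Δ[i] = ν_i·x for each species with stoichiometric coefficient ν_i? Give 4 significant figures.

x = 0.4195 M

Q₀ = 0.02896 vs Keq = 0.6124 ⇒ Q<K, forward
Step 1:
                   D          X          B
  I             1.01     0.1122     0.2607
  C          -0.4195     0.4195     0.4195
  E           0.5905     0.5317     0.6802
  solve Keq expr → x = 0.4195; check Q = 0.6124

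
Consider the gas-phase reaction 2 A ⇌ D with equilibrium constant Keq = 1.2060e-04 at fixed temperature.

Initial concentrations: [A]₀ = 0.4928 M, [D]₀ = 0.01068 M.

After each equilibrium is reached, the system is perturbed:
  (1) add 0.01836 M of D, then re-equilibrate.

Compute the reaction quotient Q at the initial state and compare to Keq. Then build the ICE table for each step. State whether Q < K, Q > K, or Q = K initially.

Q₀ = 0.04398; Q > K (proceeds reverse)

Q₀ = 0.04398 vs Keq = 1.2060e-04 ⇒ Q>K, reverse
Step 1:
                  A         D
  I          0.4928   0.01068
  C          0.0213  -0.01065
  E          0.5141 3.1874e-05
  solve Keq expr → x = -0.01065; check Q = 1.2060e-04
Then add 0.01836 M of D.
Step 2:
                  A         D
  I          0.5141   0.01839
  C         0.03671  -0.01836
  E          0.5508 3.6589e-05
  solve Keq expr → x = -0.01836; check Q = 1.2060e-04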